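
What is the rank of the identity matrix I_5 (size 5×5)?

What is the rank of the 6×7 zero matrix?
rank(I_5) = 5, rank(0) = 0

The identity I_5 has 5 columns that are the standard basis vectors e_1, …, e_5. These are linearly independent, so all 5 columns are pivots and rank(I_5) = 5.
The 6×7 zero matrix has every entry zero, so every row is the zero row and there are no pivots; rank(0) = 0.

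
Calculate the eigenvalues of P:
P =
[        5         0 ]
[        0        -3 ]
λ = -3, 5

Solve det(P - λI) = 0. For a 2×2 matrix the characteristic equation is λ² - (trace)λ + det = 0.
trace(P) = a + d = 5 - 3 = 2.
det(P) = a*d - b*c = (5)*(-3) - (0)*(0) = -15 - 0 = -15.
Characteristic equation: λ² - (2)λ + (-15) = 0.
Discriminant = (2)² - 4*(-15) = 4 + 60 = 64.
λ = (2 ± √64) / 2 = (2 ± 8) / 2 = -3, 5.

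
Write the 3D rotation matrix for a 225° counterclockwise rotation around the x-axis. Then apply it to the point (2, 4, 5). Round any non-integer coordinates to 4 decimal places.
R = [[1, 0, 0], [0, -√2/2, √2/2], [0, -√2/2, -√2/2]]; R·(2, 4, 5) = (2.0000, 0.7071, -6.3640)

Rotation matrix for 225° around x-axis:
cos(225°) = -√2/2, sin(225°) = -√2/2
R = [[1, 0, 0], [0, -√2/2, √2/2], [0, -√2/2, -√2/2]]
Apply to (2, 4, 5): R·[2, 4, 5]ᵀ = (2.0000, 0.7071, -6.3640)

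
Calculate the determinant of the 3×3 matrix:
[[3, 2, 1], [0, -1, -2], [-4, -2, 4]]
-12

Expansion along first row:
det = 3·det([[-1,-2],[-2,4]]) - 2·det([[0,-2],[-4,4]]) + 1·det([[0,-1],[-4,-2]])
    = 3·(-1·4 - -2·-2) - 2·(0·4 - -2·-4) + 1·(0·-2 - -1·-4)
    = 3·-8 - 2·-8 + 1·-4
    = -24 + 16 + -4 = -12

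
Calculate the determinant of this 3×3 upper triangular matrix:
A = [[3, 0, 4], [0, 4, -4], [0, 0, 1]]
12

The determinant of a triangular matrix is the product of its diagonal entries (the off-diagonal entries above the diagonal do not affect it).
det(A) = (3) * (4) * (1) = 12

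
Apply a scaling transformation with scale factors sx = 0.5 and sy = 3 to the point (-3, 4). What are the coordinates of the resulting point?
(-1.5, 12)

Scaling matrix:
[[0.50, 0], [0, 3]]
Result: (-3 × 0.5, 4 × 3) = (-1.5, 12)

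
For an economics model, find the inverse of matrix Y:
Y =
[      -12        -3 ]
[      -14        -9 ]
det(Y) = 66
Y⁻¹ =
[    -3/22      1/22 ]
[     7/33     -2/11 ]

For a 2×2 matrix Y = [[a, b], [c, d]] with det(Y) ≠ 0, Y⁻¹ = (1/det(Y)) * [[d, -b], [-c, a]].
det(Y) = (-12)*(-9) - (-3)*(-14) = 108 - 42 = 66.
Y⁻¹ = (1/66) * [[-9, 3], [14, -12]].
Dividing each entry by 66 and reducing:
Y⁻¹ =
[    -3/22      1/22 ]
[     7/33     -2/11 ]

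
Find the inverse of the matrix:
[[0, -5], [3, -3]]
[[-1/5, 1/3], [-1/5, 0]]

For [[a,b],[c,d]], inverse = (1/det)·[[d,-b],[-c,a]]
det = 0·-3 - -5·3 = 15
Inverse = (1/15)·[[-3, 5], [-3, 0]]
        = [[-1/5, 1/3], [-1/5, 0]]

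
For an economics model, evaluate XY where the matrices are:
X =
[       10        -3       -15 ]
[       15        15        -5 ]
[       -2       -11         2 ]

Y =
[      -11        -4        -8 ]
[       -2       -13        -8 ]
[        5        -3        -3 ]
XY =
[     -179        44       -11 ]
[     -220      -240      -225 ]
[       54       145        98 ]

Matrix multiplication: (XY)[i][j] = sum over k of X[i][k] * Y[k][j].
  (XY)[0][0] = (10)*(-11) + (-3)*(-2) + (-15)*(5) = -179
  (XY)[0][1] = (10)*(-4) + (-3)*(-13) + (-15)*(-3) = 44
  (XY)[0][2] = (10)*(-8) + (-3)*(-8) + (-15)*(-3) = -11
  (XY)[1][0] = (15)*(-11) + (15)*(-2) + (-5)*(5) = -220
  (XY)[1][1] = (15)*(-4) + (15)*(-13) + (-5)*(-3) = -240
  (XY)[1][2] = (15)*(-8) + (15)*(-8) + (-5)*(-3) = -225
  (XY)[2][0] = (-2)*(-11) + (-11)*(-2) + (2)*(5) = 54
  (XY)[2][1] = (-2)*(-4) + (-11)*(-13) + (2)*(-3) = 145
  (XY)[2][2] = (-2)*(-8) + (-11)*(-8) + (2)*(-3) = 98
XY =
[     -179        44       -11 ]
[     -220      -240      -225 ]
[       54       145        98 ]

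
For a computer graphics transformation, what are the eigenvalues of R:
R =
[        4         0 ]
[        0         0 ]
λ = 0, 4

Solve det(R - λI) = 0. For a 2×2 matrix the characteristic equation is λ² - (trace)λ + det = 0.
trace(R) = a + d = 4 + 0 = 4.
det(R) = a*d - b*c = (4)*(0) - (0)*(0) = 0 - 0 = 0.
Characteristic equation: λ² - (4)λ + (0) = 0.
Discriminant = (4)² - 4*(0) = 16 - 0 = 16.
λ = (4 ± √16) / 2 = (4 ± 4) / 2 = 0, 4.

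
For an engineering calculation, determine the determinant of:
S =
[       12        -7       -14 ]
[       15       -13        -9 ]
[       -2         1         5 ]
det(S) = -119

Expand along row 0 (cofactor expansion): det(S) = a*(e*i - f*h) - b*(d*i - f*g) + c*(d*h - e*g), where the 3×3 is [[a, b, c], [d, e, f], [g, h, i]].
Minor M_00 = (-13)*(5) - (-9)*(1) = -65 + 9 = -56.
Minor M_01 = (15)*(5) - (-9)*(-2) = 75 - 18 = 57.
Minor M_02 = (15)*(1) - (-13)*(-2) = 15 - 26 = -11.
det(S) = (12)*(-56) - (-7)*(57) + (-14)*(-11) = -672 + 399 + 154 = -119.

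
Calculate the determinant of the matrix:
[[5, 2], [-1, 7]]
37

For a 2×2 matrix [[a, b], [c, d]], det = ad - bc
det = (5)(7) - (2)(-1) = 35 - -2 = 37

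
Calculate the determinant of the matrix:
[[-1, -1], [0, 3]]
-3

For a 2×2 matrix [[a, b], [c, d]], det = ad - bc
det = (-1)(3) - (-1)(0) = -3 - 0 = -3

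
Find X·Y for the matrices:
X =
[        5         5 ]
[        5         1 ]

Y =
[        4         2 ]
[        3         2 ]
XY =
[       35        20 ]
[       23        12 ]

Matrix multiplication: (XY)[i][j] = sum over k of X[i][k] * Y[k][j].
  (XY)[0][0] = (5)*(4) + (5)*(3) = 35
  (XY)[0][1] = (5)*(2) + (5)*(2) = 20
  (XY)[1][0] = (5)*(4) + (1)*(3) = 23
  (XY)[1][1] = (5)*(2) + (1)*(2) = 12
XY =
[       35        20 ]
[       23        12 ]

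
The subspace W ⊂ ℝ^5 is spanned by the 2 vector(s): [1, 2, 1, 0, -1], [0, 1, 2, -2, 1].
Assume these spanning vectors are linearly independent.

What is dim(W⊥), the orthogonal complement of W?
dim(W⊥) = 3

For any subspace W of ℝ^n, dim(W) + dim(W⊥) = n (the whole-space dimension).
Here the given 2 vectors are linearly independent, so dim(W) = 2.
Thus dim(W⊥) = n - dim(W) = 5 - 2 = 3.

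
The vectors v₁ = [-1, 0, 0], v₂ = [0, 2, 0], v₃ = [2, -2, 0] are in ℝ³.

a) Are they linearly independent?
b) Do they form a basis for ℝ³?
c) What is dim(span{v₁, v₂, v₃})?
Not independent, not a basis, dim(span) = 2

Check whether v₃ can be written as a linear combination of v₁ and v₂.
v₃ = (-2)·v₁ + (-1)·v₂ = [2, -2, 0], so the three vectors are linearly dependent.
Thus they do not form a basis for ℝ³, and dim(span{v₁, v₂, v₃}) = 2 (spanned by v₁ and v₂).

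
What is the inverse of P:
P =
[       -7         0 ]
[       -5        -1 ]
det(P) = 7
P⁻¹ =
[     -1/7         0 ]
[      5/7        -1 ]

For a 2×2 matrix P = [[a, b], [c, d]] with det(P) ≠ 0, P⁻¹ = (1/det(P)) * [[d, -b], [-c, a]].
det(P) = (-7)*(-1) - (0)*(-5) = 7 - 0 = 7.
P⁻¹ = (1/7) * [[-1, 0], [5, -7]].
Dividing each entry by 7 and reducing:
P⁻¹ =
[     -1/7         0 ]
[      5/7        -1 ]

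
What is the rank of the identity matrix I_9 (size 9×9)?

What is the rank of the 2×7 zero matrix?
rank(I_9) = 9, rank(0) = 0

The identity I_9 has 9 columns that are the standard basis vectors e_1, …, e_9. These are linearly independent, so all 9 columns are pivots and rank(I_9) = 9.
The 2×7 zero matrix has every entry zero, so every row is the zero row and there are no pivots; rank(0) = 0.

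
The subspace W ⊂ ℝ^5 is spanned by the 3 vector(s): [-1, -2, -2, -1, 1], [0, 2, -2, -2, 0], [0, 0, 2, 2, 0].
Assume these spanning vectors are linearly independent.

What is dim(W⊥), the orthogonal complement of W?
dim(W⊥) = 2

For any subspace W of ℝ^n, dim(W) + dim(W⊥) = n (the whole-space dimension).
Here the given 3 vectors are linearly independent, so dim(W) = 3.
Thus dim(W⊥) = n - dim(W) = 5 - 3 = 2.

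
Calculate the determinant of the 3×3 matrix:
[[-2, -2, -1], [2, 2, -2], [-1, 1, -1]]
-12

Expansion along first row:
det = -2·det([[2,-2],[1,-1]]) - -2·det([[2,-2],[-1,-1]]) + -1·det([[2,2],[-1,1]])
    = -2·(2·-1 - -2·1) - -2·(2·-1 - -2·-1) + -1·(2·1 - 2·-1)
    = -2·0 - -2·-4 + -1·4
    = 0 + -8 + -4 = -12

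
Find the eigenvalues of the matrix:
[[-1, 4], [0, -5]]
λ = -5 and λ = -1

Characteristic equation: det(A - λI) = 0
λ² - (trace)λ + (det) = 0
λ² - (-6)λ + (5) = 0
λ² + 6λ + 5 = 0
Solving: λ = -5, -1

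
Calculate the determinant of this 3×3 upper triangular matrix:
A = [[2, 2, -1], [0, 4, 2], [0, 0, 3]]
24

The determinant of a triangular matrix is the product of its diagonal entries (the off-diagonal entries above the diagonal do not affect it).
det(A) = (2) * (4) * (3) = 24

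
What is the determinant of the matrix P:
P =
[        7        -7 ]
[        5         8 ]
det(P) = 91

For a 2×2 matrix [[a, b], [c, d]], det = a*d - b*c.
det(P) = (7)*(8) - (-7)*(5) = 56 + 35 = 91.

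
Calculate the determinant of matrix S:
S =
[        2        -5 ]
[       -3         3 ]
det(S) = -9

For a 2×2 matrix [[a, b], [c, d]], det = a*d - b*c.
det(S) = (2)*(3) - (-5)*(-3) = 6 - 15 = -9.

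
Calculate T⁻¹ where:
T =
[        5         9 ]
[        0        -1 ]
det(T) = -5
T⁻¹ =
[      1/5       9/5 ]
[        0        -1 ]

For a 2×2 matrix T = [[a, b], [c, d]] with det(T) ≠ 0, T⁻¹ = (1/det(T)) * [[d, -b], [-c, a]].
det(T) = (5)*(-1) - (9)*(0) = -5 - 0 = -5.
T⁻¹ = (1/-5) * [[-1, -9], [0, 5]].
Dividing each entry by -5 and reducing:
T⁻¹ =
[      1/5       9/5 ]
[        0        -1 ]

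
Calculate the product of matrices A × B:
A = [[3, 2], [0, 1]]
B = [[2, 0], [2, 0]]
[[10, 0], [2, 0]]

Matrix multiplication:
C[0][0] = 3×2 + 2×2 = 10
C[0][1] = 3×0 + 2×0 = 0
C[1][0] = 0×2 + 1×2 = 2
C[1][1] = 0×0 + 1×0 = 0
Result: [[10, 0], [2, 0]]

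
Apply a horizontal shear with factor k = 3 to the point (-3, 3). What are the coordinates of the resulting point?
(6, 3)

Shear matrix for horizontal shear with factor k = 3:
[[1, 3], [0, 1]]
Result: (-3, 3) → (6, 3)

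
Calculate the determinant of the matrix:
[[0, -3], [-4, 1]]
-12

For a 2×2 matrix [[a, b], [c, d]], det = ad - bc
det = (0)(1) - (-3)(-4) = 0 - 12 = -12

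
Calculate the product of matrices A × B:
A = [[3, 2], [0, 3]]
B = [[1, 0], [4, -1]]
[[11, -2], [12, -3]]

Matrix multiplication:
C[0][0] = 3×1 + 2×4 = 11
C[0][1] = 3×0 + 2×-1 = -2
C[1][0] = 0×1 + 3×4 = 12
C[1][1] = 0×0 + 3×-1 = -3
Result: [[11, -2], [12, -3]]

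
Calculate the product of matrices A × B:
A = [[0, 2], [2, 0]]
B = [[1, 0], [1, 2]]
[[2, 4], [2, 0]]

Matrix multiplication:
C[0][0] = 0×1 + 2×1 = 2
C[0][1] = 0×0 + 2×2 = 4
C[1][0] = 2×1 + 0×1 = 2
C[1][1] = 2×0 + 0×2 = 0
Result: [[2, 4], [2, 0]]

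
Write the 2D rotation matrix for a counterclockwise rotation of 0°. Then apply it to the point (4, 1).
R = [[1, 0], [0, 1]]; R·(4, 1) = (4, 1)

Rotation matrix formula: R(θ) = [[cos θ, -sin θ], [sin θ, cos θ]]
For θ = 0°:
cos(0°) = 1
sin(0°) = 0
R = [[1, 0], [0, 1]]
Apply to (4, 1): [1·4 + (0)·1, 0·4 + 1·1] = (4, 1)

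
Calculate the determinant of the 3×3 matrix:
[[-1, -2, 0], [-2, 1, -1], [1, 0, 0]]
2

Expansion along first row:
det = -1·det([[1,-1],[0,0]]) - -2·det([[-2,-1],[1,0]]) + 0·det([[-2,1],[1,0]])
    = -1·(1·0 - -1·0) - -2·(-2·0 - -1·1) + 0·(-2·0 - 1·1)
    = -1·0 - -2·1 + 0·-1
    = 0 + 2 + 0 = 2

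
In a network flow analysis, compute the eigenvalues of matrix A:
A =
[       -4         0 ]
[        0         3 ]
λ = -4, 3

Solve det(A - λI) = 0. For a 2×2 matrix the characteristic equation is λ² - (trace)λ + det = 0.
trace(A) = a + d = -4 + 3 = -1.
det(A) = a*d - b*c = (-4)*(3) - (0)*(0) = -12 - 0 = -12.
Characteristic equation: λ² - (-1)λ + (-12) = 0.
Discriminant = (-1)² - 4*(-12) = 1 + 48 = 49.
λ = (-1 ± √49) / 2 = (-1 ± 7) / 2 = -4, 3.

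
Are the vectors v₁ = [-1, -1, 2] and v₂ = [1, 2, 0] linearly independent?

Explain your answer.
Yes, linearly independent

Two vectors are linearly dependent iff one is a scalar multiple of the other.
No single scalar k satisfies v₂ = k·v₁ (the ratios of corresponding entries disagree), so v₁ and v₂ are linearly independent.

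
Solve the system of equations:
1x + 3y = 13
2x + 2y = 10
x = 1, y = 4

Use elimination (row reduction):
Equation 1: 1x + 3y = 13.
Equation 2: 2x + 2y = 10.
Multiply Eq1 by 2 and Eq2 by 1: 2x + 6y = 26;  2x + 2y = 10.
Subtract: (-4)y = -16, so y = 4.
Back-substitute into Eq1: 1x + 3*(4) = 13, so x = 1.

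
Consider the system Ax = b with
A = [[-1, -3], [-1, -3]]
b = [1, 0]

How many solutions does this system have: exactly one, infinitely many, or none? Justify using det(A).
No solution

det(A) = (-1)*(-3) - (-3)*(-1) = 0, so A is singular.
The column space of A is span(column 1) = span([-1, -1]).
b = [1, 0] is not a scalar multiple of column 1, so b ∉ column space and the system is inconsistent — no solution.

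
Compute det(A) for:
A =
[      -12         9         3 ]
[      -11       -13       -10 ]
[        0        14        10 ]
det(A) = 408

Expand along row 0 (cofactor expansion): det(A) = a*(e*i - f*h) - b*(d*i - f*g) + c*(d*h - e*g), where the 3×3 is [[a, b, c], [d, e, f], [g, h, i]].
Minor M_00 = (-13)*(10) - (-10)*(14) = -130 + 140 = 10.
Minor M_01 = (-11)*(10) - (-10)*(0) = -110 - 0 = -110.
Minor M_02 = (-11)*(14) - (-13)*(0) = -154 - 0 = -154.
det(A) = (-12)*(10) - (9)*(-110) + (3)*(-154) = -120 + 990 - 462 = 408.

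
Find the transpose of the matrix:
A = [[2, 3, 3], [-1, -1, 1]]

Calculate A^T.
[[2, -1], [3, -1], [3, 1]]

The transpose sends entry (i,j) to (j,i); rows become columns.
Row 0 of A: [2, 3, 3] -> column 0 of A^T.
Row 1 of A: [-1, -1, 1] -> column 1 of A^T.
A^T = [[2, -1], [3, -1], [3, 1]]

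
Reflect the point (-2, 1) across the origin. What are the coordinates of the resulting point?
(2, -1)

Reflection across origin: (-2, 1) → (2, -1)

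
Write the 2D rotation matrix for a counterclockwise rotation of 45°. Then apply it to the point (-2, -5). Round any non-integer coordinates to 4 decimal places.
R = [[√2/2, -√2/2], [√2/2, √2/2]]; R·(-2, -5) = (2.1213, -4.9497)

Rotation matrix formula: R(θ) = [[cos θ, -sin θ], [sin θ, cos θ]]
For θ = 45°:
cos(45°) = √2/2
sin(45°) = √2/2
R = [[√2/2, -√2/2], [√2/2, √2/2]]
Apply to (-2, -5): [√2/2·-2 + (-√2/2)·-5, √2/2·-2 + √2/2·-5] = (2.1213, -4.9497)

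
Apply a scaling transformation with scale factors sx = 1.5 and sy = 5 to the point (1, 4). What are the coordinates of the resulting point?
(1.5, 20)

Scaling matrix:
[[1.50, 0], [0, 5]]
Result: (1 × 1.5, 4 × 5) = (1.5, 20)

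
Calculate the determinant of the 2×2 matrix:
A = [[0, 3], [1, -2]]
-3

For A = [[a, b], [c, d]], det(A) = a*d - b*c.
det(A) = (0)*(-2) - (3)*(1) = 0 - 3 = -3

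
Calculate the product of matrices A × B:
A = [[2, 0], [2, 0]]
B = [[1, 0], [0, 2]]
[[2, 0], [2, 0]]

Matrix multiplication:
C[0][0] = 2×1 + 0×0 = 2
C[0][1] = 2×0 + 0×2 = 0
C[1][0] = 2×1 + 0×0 = 2
C[1][1] = 2×0 + 0×2 = 0
Result: [[2, 0], [2, 0]]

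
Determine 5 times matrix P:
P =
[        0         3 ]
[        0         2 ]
5P =
[        0        15 ]
[        0        10 ]

Scalar multiplication is elementwise: (5P)[i][j] = 5 * P[i][j].
  (5P)[0][0] = 5 * (0) = 0
  (5P)[0][1] = 5 * (3) = 15
  (5P)[1][0] = 5 * (0) = 0
  (5P)[1][1] = 5 * (2) = 10
5P =
[        0        15 ]
[        0        10 ]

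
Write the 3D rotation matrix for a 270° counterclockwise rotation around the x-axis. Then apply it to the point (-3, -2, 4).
R = [[1, 0, 0], [0, 0, 1], [0, -1, 0]]; R·(-3, -2, 4) = (-3, 4, 2)

Rotation matrix for 270° around x-axis:
cos(270°) = 0, sin(270°) = -1
R = [[1, 0, 0], [0, 0, 1], [0, -1, 0]]
Apply to (-3, -2, 4): R·[-3, -2, 4]ᵀ = (-3, 4, 2)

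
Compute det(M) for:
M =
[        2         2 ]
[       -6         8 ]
det(M) = 28

For a 2×2 matrix [[a, b], [c, d]], det = a*d - b*c.
det(M) = (2)*(8) - (2)*(-6) = 16 + 12 = 28.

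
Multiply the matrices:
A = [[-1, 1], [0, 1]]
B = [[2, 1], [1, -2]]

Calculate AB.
[[-1, -3], [1, -2]]

Each entry (i,j) of AB = sum over k of A[i][k]*B[k][j].
(AB)[0][0] = (-1)*(2) + (1)*(1) = -1
(AB)[0][1] = (-1)*(1) + (1)*(-2) = -3
(AB)[1][0] = (0)*(2) + (1)*(1) = 1
(AB)[1][1] = (0)*(1) + (1)*(-2) = -2
AB = [[-1, -3], [1, -2]]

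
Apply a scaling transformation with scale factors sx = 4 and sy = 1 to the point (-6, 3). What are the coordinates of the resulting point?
(-24, 3)

Scaling matrix:
[[4, 0], [0, 1]]
Result: (-6 × 4, 3 × 1) = (-24, 3)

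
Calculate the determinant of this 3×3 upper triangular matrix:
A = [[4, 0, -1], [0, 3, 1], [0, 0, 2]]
24

The determinant of a triangular matrix is the product of its diagonal entries (the off-diagonal entries above the diagonal do not affect it).
det(A) = (4) * (3) * (2) = 24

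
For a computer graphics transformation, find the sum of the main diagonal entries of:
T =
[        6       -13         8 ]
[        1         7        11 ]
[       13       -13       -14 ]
tr(T) = 6 + 7 - 14 = -1

The trace of a square matrix is the sum of its diagonal entries.
Diagonal entries of T: T[0][0] = 6, T[1][1] = 7, T[2][2] = -14.
tr(T) = 6 + 7 - 14 = -1.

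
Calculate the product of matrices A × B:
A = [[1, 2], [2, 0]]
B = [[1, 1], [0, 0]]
[[1, 1], [2, 2]]

Matrix multiplication:
C[0][0] = 1×1 + 2×0 = 1
C[0][1] = 1×1 + 2×0 = 1
C[1][0] = 2×1 + 0×0 = 2
C[1][1] = 2×1 + 0×0 = 2
Result: [[1, 1], [2, 2]]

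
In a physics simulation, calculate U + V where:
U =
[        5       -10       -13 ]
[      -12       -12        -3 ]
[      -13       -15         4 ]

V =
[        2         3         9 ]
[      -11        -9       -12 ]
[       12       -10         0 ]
U + V =
[        7        -7        -4 ]
[      -23       -21       -15 ]
[       -1       -25         4 ]

Matrix addition is elementwise: (U+V)[i][j] = U[i][j] + V[i][j].
  (U+V)[0][0] = (5) + (2) = 7
  (U+V)[0][1] = (-10) + (3) = -7
  (U+V)[0][2] = (-13) + (9) = -4
  (U+V)[1][0] = (-12) + (-11) = -23
  (U+V)[1][1] = (-12) + (-9) = -21
  (U+V)[1][2] = (-3) + (-12) = -15
  (U+V)[2][0] = (-13) + (12) = -1
  (U+V)[2][1] = (-15) + (-10) = -25
  (U+V)[2][2] = (4) + (0) = 4
U + V =
[        7        -7        -4 ]
[      -23       -21       -15 ]
[       -1       -25         4 ]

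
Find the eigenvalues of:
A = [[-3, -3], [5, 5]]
λ = 0, 2

Solve det(A - λI) = 0. For a 2×2 matrix this is λ² - (trace)λ + det = 0.
trace(A) = -3 + 5 = 2.
det(A) = (-3)*(5) - (-3)*(5) = -15 + 15 = 0.
Characteristic equation: λ² - (2)λ + (0) = 0.
Discriminant: (2)² - 4*(0) = 4 - 0 = 4.
Roots: λ = (2 ± √4) / 2 = 0, 2.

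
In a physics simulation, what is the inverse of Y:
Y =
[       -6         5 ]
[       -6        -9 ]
det(Y) = 84
Y⁻¹ =
[    -3/28     -5/84 ]
[     1/14     -1/14 ]

For a 2×2 matrix Y = [[a, b], [c, d]] with det(Y) ≠ 0, Y⁻¹ = (1/det(Y)) * [[d, -b], [-c, a]].
det(Y) = (-6)*(-9) - (5)*(-6) = 54 + 30 = 84.
Y⁻¹ = (1/84) * [[-9, -5], [6, -6]].
Dividing each entry by 84 and reducing:
Y⁻¹ =
[    -3/28     -5/84 ]
[     1/14     -1/14 ]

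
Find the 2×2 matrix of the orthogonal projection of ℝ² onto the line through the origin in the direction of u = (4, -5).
[[16/41, -20/41], [-20/41, 25/41]]

The orthogonal projection onto the line spanned by a nonzero vector u = (a, b) has matrix P = (u uᵀ) / (uᵀ u) = (1/(a² + b²)) · [[a², ab], [ab, b²]].
Here u = (4, -5), so a² + b² = 16 + 25 = 41.
P = (1/41) · [[16, -20], [-20, 25]] = [[16/41, -20/41], [-20/41, 25/41]].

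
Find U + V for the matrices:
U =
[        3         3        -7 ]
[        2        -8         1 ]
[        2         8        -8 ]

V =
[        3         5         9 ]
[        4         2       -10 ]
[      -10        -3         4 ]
U + V =
[        6         8         2 ]
[        6        -6        -9 ]
[       -8         5        -4 ]

Matrix addition is elementwise: (U+V)[i][j] = U[i][j] + V[i][j].
  (U+V)[0][0] = (3) + (3) = 6
  (U+V)[0][1] = (3) + (5) = 8
  (U+V)[0][2] = (-7) + (9) = 2
  (U+V)[1][0] = (2) + (4) = 6
  (U+V)[1][1] = (-8) + (2) = -6
  (U+V)[1][2] = (1) + (-10) = -9
  (U+V)[2][0] = (2) + (-10) = -8
  (U+V)[2][1] = (8) + (-3) = 5
  (U+V)[2][2] = (-8) + (4) = -4
U + V =
[        6         8         2 ]
[        6        -6        -9 ]
[       -8         5        -4 ]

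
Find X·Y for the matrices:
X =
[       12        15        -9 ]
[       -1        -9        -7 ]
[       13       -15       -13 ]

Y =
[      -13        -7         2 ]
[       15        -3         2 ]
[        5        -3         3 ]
XY =
[       24      -102        27 ]
[     -157        55       -41 ]
[     -459        -7       -43 ]

Matrix multiplication: (XY)[i][j] = sum over k of X[i][k] * Y[k][j].
  (XY)[0][0] = (12)*(-13) + (15)*(15) + (-9)*(5) = 24
  (XY)[0][1] = (12)*(-7) + (15)*(-3) + (-9)*(-3) = -102
  (XY)[0][2] = (12)*(2) + (15)*(2) + (-9)*(3) = 27
  (XY)[1][0] = (-1)*(-13) + (-9)*(15) + (-7)*(5) = -157
  (XY)[1][1] = (-1)*(-7) + (-9)*(-3) + (-7)*(-3) = 55
  (XY)[1][2] = (-1)*(2) + (-9)*(2) + (-7)*(3) = -41
  (XY)[2][0] = (13)*(-13) + (-15)*(15) + (-13)*(5) = -459
  (XY)[2][1] = (13)*(-7) + (-15)*(-3) + (-13)*(-3) = -7
  (XY)[2][2] = (13)*(2) + (-15)*(2) + (-13)*(3) = -43
XY =
[       24      -102        27 ]
[     -157        55       -41 ]
[     -459        -7       -43 ]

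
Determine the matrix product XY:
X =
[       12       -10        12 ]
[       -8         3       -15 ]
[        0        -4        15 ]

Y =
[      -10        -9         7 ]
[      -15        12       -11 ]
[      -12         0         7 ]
XY =
[     -114      -228       278 ]
[      215       108      -194 ]
[     -120       -48       149 ]

Matrix multiplication: (XY)[i][j] = sum over k of X[i][k] * Y[k][j].
  (XY)[0][0] = (12)*(-10) + (-10)*(-15) + (12)*(-12) = -114
  (XY)[0][1] = (12)*(-9) + (-10)*(12) + (12)*(0) = -228
  (XY)[0][2] = (12)*(7) + (-10)*(-11) + (12)*(7) = 278
  (XY)[1][0] = (-8)*(-10) + (3)*(-15) + (-15)*(-12) = 215
  (XY)[1][1] = (-8)*(-9) + (3)*(12) + (-15)*(0) = 108
  (XY)[1][2] = (-8)*(7) + (3)*(-11) + (-15)*(7) = -194
  (XY)[2][0] = (0)*(-10) + (-4)*(-15) + (15)*(-12) = -120
  (XY)[2][1] = (0)*(-9) + (-4)*(12) + (15)*(0) = -48
  (XY)[2][2] = (0)*(7) + (-4)*(-11) + (15)*(7) = 149
XY =
[     -114      -228       278 ]
[      215       108      -194 ]
[     -120       -48       149 ]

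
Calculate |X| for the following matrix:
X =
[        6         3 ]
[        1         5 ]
det(X) = 27

For a 2×2 matrix [[a, b], [c, d]], det = a*d - b*c.
det(X) = (6)*(5) - (3)*(1) = 30 - 3 = 27.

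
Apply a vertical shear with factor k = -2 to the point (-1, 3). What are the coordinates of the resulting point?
(-1, 5)

Shear matrix for vertical shear with factor k = -2:
[[1, 0], [-2, 1]]
Result: (-1, 3) → (-1, 5)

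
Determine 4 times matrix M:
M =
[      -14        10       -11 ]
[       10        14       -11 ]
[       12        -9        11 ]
4M =
[      -56        40       -44 ]
[       40        56       -44 ]
[       48       -36        44 ]

Scalar multiplication is elementwise: (4M)[i][j] = 4 * M[i][j].
  (4M)[0][0] = 4 * (-14) = -56
  (4M)[0][1] = 4 * (10) = 40
  (4M)[0][2] = 4 * (-11) = -44
  (4M)[1][0] = 4 * (10) = 40
  (4M)[1][1] = 4 * (14) = 56
  (4M)[1][2] = 4 * (-11) = -44
  (4M)[2][0] = 4 * (12) = 48
  (4M)[2][1] = 4 * (-9) = -36
  (4M)[2][2] = 4 * (11) = 44
4M =
[      -56        40       -44 ]
[       40        56       -44 ]
[       48       -36        44 ]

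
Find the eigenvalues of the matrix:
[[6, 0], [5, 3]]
λ = 3 and λ = 6

Characteristic equation: det(A - λI) = 0
λ² - (trace)λ + (det) = 0
λ² - (9)λ + (18) = 0
λ² - 9λ + 18 = 0
Solving: λ = 3, 6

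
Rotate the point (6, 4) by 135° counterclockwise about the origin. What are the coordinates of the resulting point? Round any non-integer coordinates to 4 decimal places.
(-7.0711, 1.4142)

Rotation matrix R(θ) = [[cos θ, -sin θ], [sin θ, cos θ]]; for θ = 135°:
R = [[-√2/2, -√2/2], [√2/2, -√2/2]]
Result: R × [6, 4]ᵀ = [-√2/2·6 + (-√2/2)·4, √2/2·6 + (-√2/2)·4]ᵀ = (-7.0711, 1.4142)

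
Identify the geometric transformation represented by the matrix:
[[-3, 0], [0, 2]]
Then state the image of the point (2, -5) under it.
non-uniform scaling by (-3, 2); image of (2, -5) is (-6, -10)

This is diagonal with distinct entries, so it scales the x-axis by -3 and the y-axis by 2.
The matrix [[-3, 0], [0, 2]] represents: non-uniform scaling by (-3, 2).
Applying it to (2, -5): [-3·2 + 0·-5, 0·2 + 2·-5] = (-6, -10).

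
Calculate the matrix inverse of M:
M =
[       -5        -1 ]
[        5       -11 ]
det(M) = 60
M⁻¹ =
[   -11/60      1/60 ]
[    -1/12     -1/12 ]

For a 2×2 matrix M = [[a, b], [c, d]] with det(M) ≠ 0, M⁻¹ = (1/det(M)) * [[d, -b], [-c, a]].
det(M) = (-5)*(-11) - (-1)*(5) = 55 + 5 = 60.
M⁻¹ = (1/60) * [[-11, 1], [-5, -5]].
Dividing each entry by 60 and reducing:
M⁻¹ =
[   -11/60      1/60 ]
[    -1/12     -1/12 ]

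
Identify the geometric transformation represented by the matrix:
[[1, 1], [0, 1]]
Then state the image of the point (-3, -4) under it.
horizontal shear with factor 1; image of (-3, -4) is (-7, -4)

The matrix [[1, k], [0, 1]] sends (x, y) to (x + 1y, y), leaving the y-coordinate fixed: a horizontal shear.
The matrix [[1, 1], [0, 1]] represents: horizontal shear with factor 1.
Applying it to (-3, -4): [1·-3 + 1·-4, 0·-3 + 1·-4] = (-7, -4).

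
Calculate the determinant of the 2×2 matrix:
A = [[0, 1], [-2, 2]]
2

For A = [[a, b], [c, d]], det(A) = a*d - b*c.
det(A) = (0)*(2) - (1)*(-2) = 0 - -2 = 2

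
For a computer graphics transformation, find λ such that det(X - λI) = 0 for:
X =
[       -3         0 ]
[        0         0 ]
λ = -3, 0

Solve det(X - λI) = 0. For a 2×2 matrix the characteristic equation is λ² - (trace)λ + det = 0.
trace(X) = a + d = -3 + 0 = -3.
det(X) = a*d - b*c = (-3)*(0) - (0)*(0) = 0 - 0 = 0.
Characteristic equation: λ² - (-3)λ + (0) = 0.
Discriminant = (-3)² - 4*(0) = 9 - 0 = 9.
λ = (-3 ± √9) / 2 = (-3 ± 3) / 2 = -3, 0.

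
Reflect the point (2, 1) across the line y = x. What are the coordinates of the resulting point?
(1, 2)

Reflection across line y = x: (2, 1) → (1, 2)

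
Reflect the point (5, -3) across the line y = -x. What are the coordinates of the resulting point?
(3, -5)

Reflection across line y = -x: (5, -3) → (3, -5)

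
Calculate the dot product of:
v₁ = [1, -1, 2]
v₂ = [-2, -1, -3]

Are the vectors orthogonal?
-7, No

The dot product is the sum of products of corresponding components.
v₁·v₂ = (1)*(-2) + (-1)*(-1) + (2)*(-3) = -2 + 1 - 6 = -7.
Two vectors are orthogonal iff their dot product is 0; here the dot product is -7, so the vectors are not orthogonal.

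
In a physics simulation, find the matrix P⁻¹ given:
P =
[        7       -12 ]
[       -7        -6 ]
det(P) = -126
P⁻¹ =
[     1/21     -2/21 ]
[    -1/18     -1/18 ]

For a 2×2 matrix P = [[a, b], [c, d]] with det(P) ≠ 0, P⁻¹ = (1/det(P)) * [[d, -b], [-c, a]].
det(P) = (7)*(-6) - (-12)*(-7) = -42 - 84 = -126.
P⁻¹ = (1/-126) * [[-6, 12], [7, 7]].
Dividing each entry by -126 and reducing:
P⁻¹ =
[     1/21     -2/21 ]
[    -1/18     -1/18 ]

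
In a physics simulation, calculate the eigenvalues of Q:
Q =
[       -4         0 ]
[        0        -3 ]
λ = -4, -3

Solve det(Q - λI) = 0. For a 2×2 matrix the characteristic equation is λ² - (trace)λ + det = 0.
trace(Q) = a + d = -4 - 3 = -7.
det(Q) = a*d - b*c = (-4)*(-3) - (0)*(0) = 12 - 0 = 12.
Characteristic equation: λ² - (-7)λ + (12) = 0.
Discriminant = (-7)² - 4*(12) = 49 - 48 = 1.
λ = (-7 ± √1) / 2 = (-7 ± 1) / 2 = -4, -3.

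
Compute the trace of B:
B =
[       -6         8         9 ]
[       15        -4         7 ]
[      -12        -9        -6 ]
tr(B) = -6 - 4 - 6 = -16

The trace of a square matrix is the sum of its diagonal entries.
Diagonal entries of B: B[0][0] = -6, B[1][1] = -4, B[2][2] = -6.
tr(B) = -6 - 4 - 6 = -16.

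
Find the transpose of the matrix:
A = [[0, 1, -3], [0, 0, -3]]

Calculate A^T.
[[0, 0], [1, 0], [-3, -3]]

The transpose sends entry (i,j) to (j,i); rows become columns.
Row 0 of A: [0, 1, -3] -> column 0 of A^T.
Row 1 of A: [0, 0, -3] -> column 1 of A^T.
A^T = [[0, 0], [1, 0], [-3, -3]]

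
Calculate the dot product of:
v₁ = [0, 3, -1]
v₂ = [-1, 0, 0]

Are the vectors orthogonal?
0, Yes

The dot product is the sum of products of corresponding components.
v₁·v₂ = (0)*(-1) + (3)*(0) + (-1)*(0) = 0 + 0 + 0 = 0.
Two vectors are orthogonal iff their dot product is 0; here the dot product is 0, so the vectors are orthogonal.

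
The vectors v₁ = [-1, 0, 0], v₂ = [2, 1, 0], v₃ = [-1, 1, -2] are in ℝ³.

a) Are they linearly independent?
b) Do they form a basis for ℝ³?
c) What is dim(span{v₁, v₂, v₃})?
Yes independent, yes basis, dim = 3

Stack v₁, v₂, v₃ as rows of a 3×3 matrix.
[[-1, 0, 0]; [2, 1, 0]; [-1, 1, -2]] is already lower triangular with nonzero diagonal entries (-1, 1, -2), so its determinant is the product of the diagonal entries, det = (-1)·(1)·(-2) = 2 ≠ 0, and the rows are linearly independent.
Three linearly independent vectors in ℝ³ form a basis for ℝ³, so dim(span{v₁,v₂,v₃}) = 3.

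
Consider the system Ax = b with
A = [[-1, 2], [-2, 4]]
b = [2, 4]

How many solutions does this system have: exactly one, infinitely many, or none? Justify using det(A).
Infinitely many solutions

det(A) = (-1)*(4) - (2)*(-2) = 0, so A is singular (column 2 is -2 times column 1).
b = [2, 4] = -2 * column 1 of A, so b lies in the column space of A.
A singular matrix whose right-hand side is in its column space gives a 1-parameter family of solutions — infinitely many.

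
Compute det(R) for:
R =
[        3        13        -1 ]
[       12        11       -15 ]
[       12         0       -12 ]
det(R) = -732

Expand along row 0 (cofactor expansion): det(R) = a*(e*i - f*h) - b*(d*i - f*g) + c*(d*h - e*g), where the 3×3 is [[a, b, c], [d, e, f], [g, h, i]].
Minor M_00 = (11)*(-12) - (-15)*(0) = -132 - 0 = -132.
Minor M_01 = (12)*(-12) - (-15)*(12) = -144 + 180 = 36.
Minor M_02 = (12)*(0) - (11)*(12) = 0 - 132 = -132.
det(R) = (3)*(-132) - (13)*(36) + (-1)*(-132) = -396 - 468 + 132 = -732.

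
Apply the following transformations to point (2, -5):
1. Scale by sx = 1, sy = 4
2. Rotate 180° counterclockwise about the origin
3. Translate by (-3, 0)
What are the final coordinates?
(-5, 20)

Step 1: Scale → (2, -20)
Step 2: Rotate 180° → (-2, 20)
Step 3: Translate → (-5, 20)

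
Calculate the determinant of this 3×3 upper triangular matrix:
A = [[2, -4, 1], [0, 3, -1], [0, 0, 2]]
12

The determinant of a triangular matrix is the product of its diagonal entries (the off-diagonal entries above the diagonal do not affect it).
det(A) = (2) * (3) * (2) = 12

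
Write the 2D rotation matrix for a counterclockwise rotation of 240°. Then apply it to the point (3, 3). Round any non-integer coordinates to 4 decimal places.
R = [[-1/2, √3/2], [-√3/2, -1/2]]; R·(3, 3) = (1.0981, -4.0981)

Rotation matrix formula: R(θ) = [[cos θ, -sin θ], [sin θ, cos θ]]
For θ = 240°:
cos(240°) = -1/2
sin(240°) = -√3/2
R = [[-1/2, √3/2], [-√3/2, -1/2]]
Apply to (3, 3): [-1/2·3 + (√3/2)·3, -√3/2·3 + -1/2·3] = (1.0981, -4.0981)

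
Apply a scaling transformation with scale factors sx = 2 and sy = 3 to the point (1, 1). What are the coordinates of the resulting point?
(2, 3)

Scaling matrix:
[[2, 0], [0, 3]]
Result: (1 × 2, 1 × 3) = (2, 3)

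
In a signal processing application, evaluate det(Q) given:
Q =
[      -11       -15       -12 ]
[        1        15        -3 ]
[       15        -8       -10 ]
det(Q) = 5235

Expand along row 0 (cofactor expansion): det(Q) = a*(e*i - f*h) - b*(d*i - f*g) + c*(d*h - e*g), where the 3×3 is [[a, b, c], [d, e, f], [g, h, i]].
Minor M_00 = (15)*(-10) - (-3)*(-8) = -150 - 24 = -174.
Minor M_01 = (1)*(-10) - (-3)*(15) = -10 + 45 = 35.
Minor M_02 = (1)*(-8) - (15)*(15) = -8 - 225 = -233.
det(Q) = (-11)*(-174) - (-15)*(35) + (-12)*(-233) = 1914 + 525 + 2796 = 5235.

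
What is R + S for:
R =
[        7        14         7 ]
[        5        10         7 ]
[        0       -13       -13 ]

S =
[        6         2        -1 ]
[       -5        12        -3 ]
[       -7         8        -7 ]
R + S =
[       13        16         6 ]
[        0        22         4 ]
[       -7        -5       -20 ]

Matrix addition is elementwise: (R+S)[i][j] = R[i][j] + S[i][j].
  (R+S)[0][0] = (7) + (6) = 13
  (R+S)[0][1] = (14) + (2) = 16
  (R+S)[0][2] = (7) + (-1) = 6
  (R+S)[1][0] = (5) + (-5) = 0
  (R+S)[1][1] = (10) + (12) = 22
  (R+S)[1][2] = (7) + (-3) = 4
  (R+S)[2][0] = (0) + (-7) = -7
  (R+S)[2][1] = (-13) + (8) = -5
  (R+S)[2][2] = (-13) + (-7) = -20
R + S =
[       13        16         6 ]
[        0        22         4 ]
[       -7        -5       -20 ]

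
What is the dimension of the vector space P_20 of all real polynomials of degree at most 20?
Dimension = 21

A polynomial of degree at most 20 can be written as a₀ + a₁x + a₂x² + … + a_20x^20, with 21 free coefficients a₀, …, a_20.
The set {1, x, x², …, x^20} is a basis: it spans P_20 (every such polynomial is a linear combination of these) and is linearly independent (a polynomial is zero iff all its coefficients are zero).
Therefore dim(P_20) = 20 + 1 = 21.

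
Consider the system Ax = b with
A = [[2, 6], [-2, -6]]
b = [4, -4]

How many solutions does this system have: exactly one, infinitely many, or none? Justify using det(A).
Infinitely many solutions

det(A) = (2)*(-6) - (6)*(-2) = 0, so A is singular (column 2 is 3 times column 1).
b = [4, -4] = 2 * column 1 of A, so b lies in the column space of A.
A singular matrix whose right-hand side is in its column space gives a 1-parameter family of solutions — infinitely many.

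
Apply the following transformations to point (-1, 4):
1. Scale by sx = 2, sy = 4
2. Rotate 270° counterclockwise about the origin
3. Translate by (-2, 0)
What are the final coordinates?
(14, 2)

Step 1: Scale → (-2, 16)
Step 2: Rotate 270° → (16, 2)
Step 3: Translate → (14, 2)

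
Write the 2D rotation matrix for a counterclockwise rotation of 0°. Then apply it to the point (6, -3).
R = [[1, 0], [0, 1]]; R·(6, -3) = (6, -3)

Rotation matrix formula: R(θ) = [[cos θ, -sin θ], [sin θ, cos θ]]
For θ = 0°:
cos(0°) = 1
sin(0°) = 0
R = [[1, 0], [0, 1]]
Apply to (6, -3): [1·6 + (0)·-3, 0·6 + 1·-3] = (6, -3)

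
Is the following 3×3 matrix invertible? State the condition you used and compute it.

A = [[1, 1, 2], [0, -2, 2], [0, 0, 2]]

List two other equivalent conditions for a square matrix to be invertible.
Yes, invertible; det(A) = -4 ≠ 0. Equivalent conditions: rank(A) = 3; Ax = 0 has only the trivial solution; 0 is not an eigenvalue; the columns of A are linearly independent.

To check invertibility, compute det(A).
The given matrix is triangular, so det(A) equals the product of its diagonal entries = -4 ≠ 0.
Since det(A) ≠ 0, A is invertible.
Equivalent conditions for a square matrix A to be invertible:
- rank(A) = 3 (full rank).
- The homogeneous system Ax = 0 has only the trivial solution x = 0.
- 0 is not an eigenvalue of A.
- The columns (equivalently rows) of A are linearly independent.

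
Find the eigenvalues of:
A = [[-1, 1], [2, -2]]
λ = -3, 0

Solve det(A - λI) = 0. For a 2×2 matrix this is λ² - (trace)λ + det = 0.
trace(A) = -1 - 2 = -3.
det(A) = (-1)*(-2) - (1)*(2) = 2 - 2 = 0.
Characteristic equation: λ² - (-3)λ + (0) = 0.
Discriminant: (-3)² - 4*(0) = 9 - 0 = 9.
Roots: λ = (-3 ± √9) / 2 = -3, 0.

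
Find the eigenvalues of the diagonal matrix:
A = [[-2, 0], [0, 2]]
λ₁ = -2, λ₂ = 2

The characteristic polynomial of A is det(A - λI) = (-2 - λ)(2 - λ) = 0.
The roots are λ = -2 and λ = 2, so the eigenvalues are the diagonal entries.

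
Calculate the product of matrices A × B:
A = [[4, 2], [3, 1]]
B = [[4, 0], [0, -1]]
[[16, -2], [12, -1]]

Matrix multiplication:
C[0][0] = 4×4 + 2×0 = 16
C[0][1] = 4×0 + 2×-1 = -2
C[1][0] = 3×4 + 1×0 = 12
C[1][1] = 3×0 + 1×-1 = -1
Result: [[16, -2], [12, -1]]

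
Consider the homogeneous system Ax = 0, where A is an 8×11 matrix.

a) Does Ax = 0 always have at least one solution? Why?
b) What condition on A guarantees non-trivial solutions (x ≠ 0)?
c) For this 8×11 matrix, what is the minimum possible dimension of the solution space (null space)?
a) Yes, x = 0 is always a solution. b) When A has linearly dependent columns (rank < n). c) Minimum nullity = 3.

a) x = 0 satisfies A·0 = 0, so the zero vector is always a solution.
b) Non-trivial solutions exist iff the columns of A are linearly dependent, equivalently rank(A) < n (the number of columns).
c) By rank-nullity, rank(A) + nullity(A) = n = 11. Since A has only 8 rows, rank(A) ≤ 8, so nullity(A) ≥ 11 - 8 = 3.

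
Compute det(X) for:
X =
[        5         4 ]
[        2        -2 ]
det(X) = -18

For a 2×2 matrix [[a, b], [c, d]], det = a*d - b*c.
det(X) = (5)*(-2) - (4)*(2) = -10 - 8 = -18.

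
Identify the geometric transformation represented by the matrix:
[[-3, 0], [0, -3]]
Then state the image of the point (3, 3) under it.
uniform scaling by factor -3; image of (3, 3) is (-9, -9)

This is a diagonal matrix with equal entries -3, so it scales both axes by the same factor -3.
The matrix [[-3, 0], [0, -3]] represents: uniform scaling by factor -3.
Applying it to (3, 3): [-3·3 + 0·3, 0·3 + -3·3] = (-9, -9).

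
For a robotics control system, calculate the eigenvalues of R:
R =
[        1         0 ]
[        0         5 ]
λ = 1, 5

Solve det(R - λI) = 0. For a 2×2 matrix the characteristic equation is λ² - (trace)λ + det = 0.
trace(R) = a + d = 1 + 5 = 6.
det(R) = a*d - b*c = (1)*(5) - (0)*(0) = 5 - 0 = 5.
Characteristic equation: λ² - (6)λ + (5) = 0.
Discriminant = (6)² - 4*(5) = 36 - 20 = 16.
λ = (6 ± √16) / 2 = (6 ± 4) / 2 = 1, 5.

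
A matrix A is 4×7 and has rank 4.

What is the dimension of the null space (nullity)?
3

The rank-nullity theorem for an m×n matrix states:
rank(A) + nullity(A) = n (the number of columns).
Here n = 7 and rank(A) = 4, so nullity(A) = 7 - 4 = 3.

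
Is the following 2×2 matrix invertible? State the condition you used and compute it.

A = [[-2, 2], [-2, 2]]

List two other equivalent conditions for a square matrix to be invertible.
No, not invertible; det(A) = 0 (two rows are equal, so the rows are linearly dependent). Equivalent conditions (failing for this A): rank(A) < 2; Ax = 0 has non-trivial solutions; 0 is an eigenvalue; the columns are linearly dependent.

To check invertibility, compute det(A).
In this matrix, row 0 and the last row are identical, so one row is a scalar multiple of another and the rows are linearly dependent.
A matrix with linearly dependent rows has det = 0 and is not invertible.
Equivalent failed conditions:
- rank(A) < 2.
- Ax = 0 has non-trivial solutions.
- 0 is an eigenvalue.
- The columns are linearly dependent.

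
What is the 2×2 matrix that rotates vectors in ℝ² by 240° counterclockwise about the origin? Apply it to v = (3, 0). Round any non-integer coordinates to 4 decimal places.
R = [[-1/2, √3/2], [-√3/2, -1/2]]; R·v = (-1.5000, -2.5981)

A counterclockwise rotation by angle θ in ℝ² has matrix R(θ) = [[cos θ, -sin θ], [sin θ, cos θ]].
For θ = 240°: cos θ = -1/2, sin θ = -√3/2.
R(240°) = [[-1/2, √3/2], [-√3/2, -1/2]].
R·v = [-1/2·3 + (√3/2)·0, -√3/2·3 + -1/2·0] = (-1.5000, -2.5981).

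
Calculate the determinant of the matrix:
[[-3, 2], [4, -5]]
7

For a 2×2 matrix [[a, b], [c, d]], det = ad - bc
det = (-3)(-5) - (2)(4) = 15 - 8 = 7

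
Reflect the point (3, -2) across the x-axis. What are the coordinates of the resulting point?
(3, 2)

Reflection across x-axis: (3, -2) → (3, 2)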